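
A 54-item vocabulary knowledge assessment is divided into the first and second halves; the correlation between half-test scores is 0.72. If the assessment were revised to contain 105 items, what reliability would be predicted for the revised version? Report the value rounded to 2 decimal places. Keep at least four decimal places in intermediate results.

0.91

Spearman-Brown correction (n = 2): r_full = 2·0.72/(1 + 0.72) = 0.8372
Length factor from 54 to 105 items: n = 105/54 = 1.9444
r_new = n·r_full / (1 + (n − 1)·r_full) = 1.6279 / 1.7907 ≈ 0.9091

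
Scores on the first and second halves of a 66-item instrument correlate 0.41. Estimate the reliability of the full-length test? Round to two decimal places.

0.58

The full test is twice the length of either half (n = 2).
r_full = 2(0.41) / (1 + 0.41)
       = 0.8200 / 1.4100 = 0.5816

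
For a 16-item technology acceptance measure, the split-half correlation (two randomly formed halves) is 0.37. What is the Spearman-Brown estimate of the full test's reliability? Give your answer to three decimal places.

r_full = 2r_hh / (1 + r_hh) = 2 × 0.37 / (1 + 0.37)
r_full = 0.7400 / 1.3700 ≈ 0.5401

0.540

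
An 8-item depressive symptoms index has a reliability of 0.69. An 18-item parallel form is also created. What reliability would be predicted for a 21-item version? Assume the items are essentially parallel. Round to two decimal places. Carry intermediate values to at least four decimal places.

The 18-item form is not needed; work directly from the 8-item form with n = 21/8 = 2.6250.
r_{21} = n·r / (1 + (n − 1)·r) = 1.8112 / 2.1212 ≈ 0.8539

0.85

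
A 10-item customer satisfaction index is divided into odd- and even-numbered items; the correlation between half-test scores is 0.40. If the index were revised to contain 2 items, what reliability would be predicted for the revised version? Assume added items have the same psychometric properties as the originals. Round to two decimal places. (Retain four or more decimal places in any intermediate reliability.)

0.21

Full-test reliability from the split-half r: r_full = 2(0.40)/(1 + 0.40) = 0.5714
Then adjust to 2 items: n = 2/10 = 0.2000
r_new = n·r_full / (1 + (n − 1)·r_full) = 0.1143 / 0.5429 ≈ 0.2105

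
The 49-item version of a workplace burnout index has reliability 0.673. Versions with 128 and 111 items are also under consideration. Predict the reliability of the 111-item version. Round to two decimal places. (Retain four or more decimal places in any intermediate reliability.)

Only the ratio of lengths matters: n = 111/49 = 2.2653
r_{111} = n·r / (1 + (n − 1)·r) = 1.5245 / 1.8515 ≈ 0.8234

0.82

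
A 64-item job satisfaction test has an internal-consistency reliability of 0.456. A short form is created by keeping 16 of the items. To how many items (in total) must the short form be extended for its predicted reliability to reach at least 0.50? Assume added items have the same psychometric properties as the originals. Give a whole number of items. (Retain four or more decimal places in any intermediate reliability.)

77

First, r for the 16-item form: n = 16/64 = 0.2500, so r_16 = 0.2500·0.456/(1 + (0.2500 − 1)·0.456) = 0.1733
Length factor from the short form to reach 0.50: n' = 0.50(1 − 0.1733) / [0.1733(1 − 0.50)] ≈ 4.7703
Total items = 4.7703 × 16 = 76.32, rounded up to 77.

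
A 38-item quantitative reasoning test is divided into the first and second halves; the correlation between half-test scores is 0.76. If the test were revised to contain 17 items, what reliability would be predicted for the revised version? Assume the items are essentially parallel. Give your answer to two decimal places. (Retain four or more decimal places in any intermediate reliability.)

0.74

First correct the split-half correlation to full-test reliability: r_full = 2 × 0.76 / (1 + 0.76) ≈ 0.8636
Then adjust to 17 items: n = 17/38 = 0.4474
r_new = n·r_full / (1 + (n − 1)·r_full) = 0.3864 / 0.5228 ≈ 0.7391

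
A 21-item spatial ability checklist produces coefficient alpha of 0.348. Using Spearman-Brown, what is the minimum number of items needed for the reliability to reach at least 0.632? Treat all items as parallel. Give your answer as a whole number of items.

n = [0.632 × 0.652] / [0.348 × 0.368]
  = 0.412064 / 0.128064 = 3.2176
3.2176 × 21 = 67.57 → 68 items

68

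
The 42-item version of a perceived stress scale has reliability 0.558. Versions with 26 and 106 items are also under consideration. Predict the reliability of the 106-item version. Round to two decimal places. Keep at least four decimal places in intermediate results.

Only the ratio of lengths matters: n = 106/42 = 2.5238
r_{106} = n·r / (1 + (n − 1)·r) = 1.4083 / 1.8503 ≈ 0.7611

0.76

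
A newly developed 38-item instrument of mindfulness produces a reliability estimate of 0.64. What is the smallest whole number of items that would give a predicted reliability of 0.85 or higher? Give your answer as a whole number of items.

Invert Spearman-Brown to solve for n:
n = r*(1 − r) / [ r (1 − r*) ]
n = 0.85 × (1 − 0.64) / [ 0.64 × (1 − 0.85) ]
n = 0.3060 / 0.0960 ≈ 3.1875
So the test needs 3.1875 × 38 ≈ 121.12 items; rounding up, 122.

122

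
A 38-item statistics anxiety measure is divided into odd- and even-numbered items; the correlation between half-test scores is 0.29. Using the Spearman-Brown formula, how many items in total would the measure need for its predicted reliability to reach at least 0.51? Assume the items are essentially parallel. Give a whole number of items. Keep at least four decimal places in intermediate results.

Corrected full-test reliability: r_full = 2 × 0.29 / (1 + 0.29) ≈ 0.4496
n = r_tgt(1 − r_full) / [r_full(1 − r_tgt)] = 0.51 × 0.5504 / (0.4496 × 0.49) ≈ 1.2742
Required items = 1.2742 × 38 = 48.42, so 49 items.

49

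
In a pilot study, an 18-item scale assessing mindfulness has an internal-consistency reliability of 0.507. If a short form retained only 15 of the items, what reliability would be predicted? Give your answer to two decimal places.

The new length is 15/18 = 0.8333 times the old.
Apply the Spearman-Brown prophecy formula, r' = nr / [1 + (n − 1)r]:
r_new = (0.8333 × 0.507) / (1 + (0.8333 − 1) × 0.507)
     = 0.4225 / 0.9155 = 0.4615

0.46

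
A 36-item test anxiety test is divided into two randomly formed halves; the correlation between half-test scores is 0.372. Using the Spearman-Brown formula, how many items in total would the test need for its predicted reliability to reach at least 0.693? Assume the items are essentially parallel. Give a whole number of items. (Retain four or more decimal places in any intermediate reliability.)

69

r_full = 2(0.372)/(1 + 0.372) = 0.5423
Solve Spearman-Brown for n: n = 0.693(1 − 0.5423) / [0.5423(1 − 0.693)] = 1.9052
Required items = 1.9052 × 36 = 68.59, so 69 items.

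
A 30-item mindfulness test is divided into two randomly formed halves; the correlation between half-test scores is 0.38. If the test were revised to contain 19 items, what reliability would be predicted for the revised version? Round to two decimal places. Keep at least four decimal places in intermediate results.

Full-test reliability from the split-half r: r_full = 2(0.38)/(1 + 0.38) = 0.5507
Then adjust to 19 items: n = 19/30 = 0.6333
r_new = n·r_full / (1 + (n − 1)·r_full) = 0.3488 / 0.7981 ≈ 0.4370

0.44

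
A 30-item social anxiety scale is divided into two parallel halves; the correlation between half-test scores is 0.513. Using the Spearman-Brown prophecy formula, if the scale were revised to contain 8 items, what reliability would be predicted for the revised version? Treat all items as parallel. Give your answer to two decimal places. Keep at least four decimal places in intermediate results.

0.36

Spearman-Brown correction (n = 2): r_full = 2·0.513/(1 + 0.513) = 0.6781
Then adjust to 8 items: n = 8/30 = 0.2667
r_new = n·r_full / (1 + (n − 1)·r_full) = 0.1808 / 0.5027 ≈ 0.3597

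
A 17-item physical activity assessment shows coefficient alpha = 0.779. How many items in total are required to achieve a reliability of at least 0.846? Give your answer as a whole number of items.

n = 0.846(1 − 0.779) / [0.779(1 − 0.846)]
n = 0.186966 / 0.119966 ≈ 1.5585
So the test needs 1.5585 × 17 ≈ 26.49 items; rounding up, 27.

27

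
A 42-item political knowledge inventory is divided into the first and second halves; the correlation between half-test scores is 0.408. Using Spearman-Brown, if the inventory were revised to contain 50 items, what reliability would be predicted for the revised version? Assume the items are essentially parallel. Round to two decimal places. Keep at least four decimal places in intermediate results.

Full-test reliability from the split-half r: r_full = 2(0.408)/(1 + 0.408) = 0.5795
Length factor from 42 to 50 items: n = 50/42 = 1.1905
r_new = n·r_full / (1 + (n − 1)·r_full) = 0.6899 / 1.1104 ≈ 0.6213

0.62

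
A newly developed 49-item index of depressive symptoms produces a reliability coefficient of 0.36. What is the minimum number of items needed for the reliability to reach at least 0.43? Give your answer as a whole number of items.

66

n = 0.43 × (1 − 0.36) / [ 0.36 × (1 − 0.43) ]
  = 0.2752 / 0.2052 = 1.3411
1.3411 × 49 = 65.71 → 66 items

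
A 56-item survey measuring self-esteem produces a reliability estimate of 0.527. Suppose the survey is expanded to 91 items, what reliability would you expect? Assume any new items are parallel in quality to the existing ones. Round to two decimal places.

0.64

n = 91/56 = 1.625
Apply the Spearman-Brown prophecy formula, r' = nr / [1 + (n − 1)r]:
r_new = 1.625·0.527 / [1 + (1.625 − 1)·0.527]
r_new = 0.8564 / 1.3294 ≈ 0.6442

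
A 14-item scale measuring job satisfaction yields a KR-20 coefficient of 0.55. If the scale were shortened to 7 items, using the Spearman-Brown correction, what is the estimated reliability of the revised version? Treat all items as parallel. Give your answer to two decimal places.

0.38

n = 7/14 = 0.5
r_new = 0.5·0.55 / [1 + (0.5 − 1)·0.55]
     = 0.2750 / 0.7250 = 0.3793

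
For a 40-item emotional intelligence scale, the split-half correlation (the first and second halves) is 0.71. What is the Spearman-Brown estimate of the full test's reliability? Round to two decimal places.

r_full = 2r_hh / (1 + r_hh) = 2 × 0.71 / (1 + 0.71)
r_full = 1.4200 / 1.7100 ≈ 0.8304

0.83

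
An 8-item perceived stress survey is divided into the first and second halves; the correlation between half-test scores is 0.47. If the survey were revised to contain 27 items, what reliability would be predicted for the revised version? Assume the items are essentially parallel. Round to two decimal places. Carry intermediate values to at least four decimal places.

Spearman-Brown correction (n = 2): r_full = 2·0.47/(1 + 0.47) = 0.6395
Then adjust to 27 items: n = 27/8 = 3.3750
r_new = n·r_full / (1 + (n − 1)·r_full) = 2.1583 / 2.5188 ≈ 0.8569

0.86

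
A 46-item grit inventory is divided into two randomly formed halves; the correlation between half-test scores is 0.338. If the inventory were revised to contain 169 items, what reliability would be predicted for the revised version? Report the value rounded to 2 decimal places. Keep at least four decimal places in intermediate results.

0.79

Spearman-Brown correction (n = 2): r_full = 2·0.338/(1 + 0.338) = 0.5052
Then adjust to 169 items: n = 169/46 = 3.6739
r_new = n·r_full / (1 + (n − 1)·r_full) = 1.8561 / 2.3509 ≈ 0.7895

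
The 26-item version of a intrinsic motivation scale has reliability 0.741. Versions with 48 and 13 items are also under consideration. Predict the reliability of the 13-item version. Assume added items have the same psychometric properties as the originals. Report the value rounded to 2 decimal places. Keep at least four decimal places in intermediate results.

Only the ratio of lengths matters: n = 13/26 = 0.5000
r_{13} = n·r / (1 + (n − 1)·r) = 0.3705 / 0.6295 ≈ 0.5886

0.59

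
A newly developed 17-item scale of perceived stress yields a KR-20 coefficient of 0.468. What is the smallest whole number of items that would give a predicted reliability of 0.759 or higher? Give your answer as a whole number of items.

61

n = 0.759(1 − 0.468) / [0.468(1 − 0.759)]
  = 0.403788 / 0.112788 = 3.5801
3.5801 × 17 = 60.86 → 61 items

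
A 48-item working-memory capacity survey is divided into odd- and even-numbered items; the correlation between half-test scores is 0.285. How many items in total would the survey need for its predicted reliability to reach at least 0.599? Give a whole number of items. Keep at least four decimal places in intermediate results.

Corrected full-test reliability: r_full = 2 × 0.285 / (1 + 0.285) ≈ 0.4436
Solve Spearman-Brown for n: n = 0.599(1 − 0.4436) / [0.4436(1 − 0.599)] = 1.8736
Items = 1.8736 × 48 ≈ 89.93 → 90

90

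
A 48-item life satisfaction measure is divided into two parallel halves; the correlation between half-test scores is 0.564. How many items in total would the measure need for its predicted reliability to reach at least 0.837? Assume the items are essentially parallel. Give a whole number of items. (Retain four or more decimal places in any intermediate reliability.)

Corrected full-test reliability: r_full = 2 × 0.564 / (1 + 0.564) ≈ 0.7212
Solve Spearman-Brown for n: n = 0.837(1 − 0.7212) / [0.7212(1 − 0.837)] = 1.9851
Required items = 1.9851 × 48 = 95.28, so 96 items.

96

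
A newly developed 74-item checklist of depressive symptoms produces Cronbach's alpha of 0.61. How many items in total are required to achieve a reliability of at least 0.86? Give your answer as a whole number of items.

291

Spearman-Brown solved for the length factor n:
n = r*(1 − r) / [ r (1 − r*) ]
n = 0.86(1 − 0.61) / [0.61(1 − 0.86)]
n = 0.3354 / 0.0854 ≈ 3.9274
Items needed = n × 74 = 3.9274 × 74 ≈ 290.63 → round up to 291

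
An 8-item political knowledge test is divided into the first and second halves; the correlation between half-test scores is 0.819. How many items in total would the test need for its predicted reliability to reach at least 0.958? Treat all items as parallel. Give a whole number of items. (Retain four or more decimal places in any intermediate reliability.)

21

Corrected full-test reliability: r_full = 2 × 0.819 / (1 + 0.819) ≈ 0.9005
Solve Spearman-Brown for n: n = 0.958(1 − 0.9005) / [0.9005(1 − 0.958)] = 2.5203
Items = 2.5203 × 8 ≈ 20.16 → 21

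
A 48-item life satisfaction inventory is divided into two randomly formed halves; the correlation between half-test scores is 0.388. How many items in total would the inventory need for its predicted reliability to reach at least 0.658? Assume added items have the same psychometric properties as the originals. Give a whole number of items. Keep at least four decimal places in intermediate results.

r_full = 2(0.388)/(1 + 0.388) = 0.5591
Solve Spearman-Brown for n: n = 0.658(1 − 0.5591) / [0.5591(1 − 0.658)] = 1.5172
Required items = 1.5172 × 48 = 72.83, so 73 items.

73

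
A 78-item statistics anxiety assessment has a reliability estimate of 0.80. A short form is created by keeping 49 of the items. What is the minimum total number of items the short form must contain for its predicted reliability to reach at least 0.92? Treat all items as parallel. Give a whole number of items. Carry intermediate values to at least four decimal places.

225

Short-form reliability: n = 49/78 = 0.6282; r_49 = n·r/(1+(n−1)r) ≈ 0.7153
Then solve for n' with r_old = 0.7153, r_target = 0.92: n' = 0.92(1 − 0.7153)/[0.7153(1 − 0.92)] = 4.5772
Items = 4.5772 × 49 ≈ 224.28 → 225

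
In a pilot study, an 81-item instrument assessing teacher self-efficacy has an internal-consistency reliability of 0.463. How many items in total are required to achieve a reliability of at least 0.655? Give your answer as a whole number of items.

n = 0.655 × (1 − 0.463) / [ 0.463 × (1 − 0.655) ]
  = 0.351735 / 0.159735 = 2.2020
So the test needs 2.2020 × 81 ≈ 178.36 items; rounding up, 179.

179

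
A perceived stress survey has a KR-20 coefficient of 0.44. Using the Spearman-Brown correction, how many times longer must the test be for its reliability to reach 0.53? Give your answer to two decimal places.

1.44

Spearman-Brown solved for the length factor n:
n = r*(1 − r) / [ r (1 − r*) ]
n = [0.53 × 0.56] / [0.44 × 0.47]
  = 0.2968 / 0.2068 = 1.4352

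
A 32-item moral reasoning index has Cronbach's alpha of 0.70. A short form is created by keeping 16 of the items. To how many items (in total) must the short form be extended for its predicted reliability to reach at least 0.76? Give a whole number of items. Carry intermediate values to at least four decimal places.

Short-form reliability: n = 16/32 = 0.5000; r_16 = n·r/(1+(n−1)r) ≈ 0.5385
Then solve for n' with r_old = 0.5385, r_target = 0.76: n' = 0.76(1 − 0.5385)/[0.5385(1 − 0.76)] = 2.7139
Items = 2.7139 × 16 ≈ 43.42 → 44

44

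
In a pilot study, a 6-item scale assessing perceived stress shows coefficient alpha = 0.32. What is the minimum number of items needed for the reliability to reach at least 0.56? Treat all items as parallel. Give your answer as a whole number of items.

17

n = 0.56 × (1 − 0.32) / [ 0.32 × (1 − 0.56) ]
  = 0.3808 / 0.1408 = 2.7045
Items needed = n × 6 = 2.7045 × 6 ≈ 16.23 → round up to 17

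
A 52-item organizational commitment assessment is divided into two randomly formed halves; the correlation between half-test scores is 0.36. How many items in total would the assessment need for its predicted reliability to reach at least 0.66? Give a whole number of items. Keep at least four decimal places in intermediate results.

r_full = 2(0.36)/(1 + 0.36) = 0.5294
n = r_tgt(1 − r_full) / [r_full(1 − r_tgt)] = 0.66 × 0.4706 / (0.5294 × 0.34) ≈ 1.7256
Required items = 1.7256 × 52 = 89.73, so 90 items.

90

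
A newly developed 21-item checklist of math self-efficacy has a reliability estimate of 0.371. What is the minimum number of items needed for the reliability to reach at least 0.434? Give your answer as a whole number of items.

n = 0.434(1 − 0.371) / [0.371(1 − 0.434)]
n = 0.272986 / 0.209986 ≈ 1.3000
So the test needs 1.3000 × 21 ≈ 27.30 items; rounding up, 28.

28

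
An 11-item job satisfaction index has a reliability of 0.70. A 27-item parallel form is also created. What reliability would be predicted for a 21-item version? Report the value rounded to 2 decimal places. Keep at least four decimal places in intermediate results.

The 27-item form is not needed; work directly from the 11-item form with n = 21/11 = 1.9091.
r_{21} = n·r / (1 + (n − 1)·r) = 1.3364 / 1.6364 ≈ 0.8167

0.82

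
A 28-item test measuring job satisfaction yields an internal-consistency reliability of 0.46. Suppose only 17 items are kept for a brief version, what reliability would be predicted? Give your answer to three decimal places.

0.341

n = 17/28 = 0.6071
r_new = (0.6071 × 0.46) / (1 + (0.6071 − 1) × 0.46)
     = 0.2793 / 0.8193 = 0.3409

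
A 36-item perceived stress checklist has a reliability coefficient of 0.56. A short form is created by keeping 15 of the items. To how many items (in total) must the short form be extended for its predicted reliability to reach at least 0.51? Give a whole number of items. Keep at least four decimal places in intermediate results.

Short-form reliability: n = 15/36 = 0.4167; r_15 = n·r/(1+(n−1)r) ≈ 0.3466
Length factor from the short form to reach 0.51: n' = 0.51(1 − 0.3466) / [0.3466(1 − 0.51)] ≈ 1.9621
Total items = 1.9621 × 15 = 29.43, rounded up to 30.

30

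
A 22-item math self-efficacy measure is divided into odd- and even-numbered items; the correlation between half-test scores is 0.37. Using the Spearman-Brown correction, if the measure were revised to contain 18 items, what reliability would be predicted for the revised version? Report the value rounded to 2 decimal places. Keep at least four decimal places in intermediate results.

Spearman-Brown correction (n = 2): r_full = 2·0.37/(1 + 0.37) = 0.5401
Length factor from 22 to 18 items: n = 18/22 = 0.8182
r_new = n·r_full / (1 + (n − 1)·r_full) = 0.4419 / 0.9018 ≈ 0.4900

0.49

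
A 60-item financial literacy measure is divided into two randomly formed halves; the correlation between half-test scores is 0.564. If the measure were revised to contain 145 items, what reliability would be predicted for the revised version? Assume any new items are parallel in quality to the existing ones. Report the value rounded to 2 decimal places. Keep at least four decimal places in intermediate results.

0.86

Spearman-Brown correction (n = 2): r_full = 2·0.564/(1 + 0.564) = 0.7212
Length factor from 60 to 145 items: n = 145/60 = 2.4167
r_new = n·r_full / (1 + (n − 1)·r_full) = 1.7429 / 2.0217 ≈ 0.8621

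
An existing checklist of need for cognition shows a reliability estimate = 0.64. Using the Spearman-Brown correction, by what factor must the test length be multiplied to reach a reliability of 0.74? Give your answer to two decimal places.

1.60

Spearman-Brown solved for the length factor n:
n = r_target (1 − r_old) / [ r_old (1 − r_target) ]
n = 0.74 × (1 − 0.64) / [ 0.64 × (1 − 0.74) ]
  = 0.2664 / 0.1664 = 1.6010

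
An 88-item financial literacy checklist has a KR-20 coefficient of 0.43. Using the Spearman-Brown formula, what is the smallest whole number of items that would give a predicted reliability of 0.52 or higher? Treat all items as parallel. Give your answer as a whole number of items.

n = 0.52 × (1 − 0.43) / [ 0.43 × (1 − 0.52) ]
n = 0.2964 / 0.2064 ≈ 1.4360
So the test needs 1.4360 × 88 ≈ 126.37 items; rounding up, 127.

127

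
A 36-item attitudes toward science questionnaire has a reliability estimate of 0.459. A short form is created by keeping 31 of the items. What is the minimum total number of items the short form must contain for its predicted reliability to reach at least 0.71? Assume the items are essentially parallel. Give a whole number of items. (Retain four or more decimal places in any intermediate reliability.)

104

Short-form reliability: n = 31/36 = 0.8611; r_31 = n·r/(1+(n−1)r) ≈ 0.4222
Then solve for n' with r_old = 0.4222, r_target = 0.71: n' = 0.71(1 − 0.4222)/[0.4222(1 − 0.71)] = 3.3506
Total items = 3.3506 × 31 = 103.87, rounded up to 104.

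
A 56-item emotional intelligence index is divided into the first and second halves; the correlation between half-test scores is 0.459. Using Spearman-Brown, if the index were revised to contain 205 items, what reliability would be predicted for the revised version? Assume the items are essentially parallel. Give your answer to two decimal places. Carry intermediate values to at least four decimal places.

Full-test reliability from the split-half r: r_full = 2(0.459)/(1 + 0.459) = 0.6292
Then adjust to 205 items: n = 205/56 = 3.6607
r_new = n·r_full / (1 + (n − 1)·r_full) = 2.3033 / 2.6741 ≈ 0.8613

0.86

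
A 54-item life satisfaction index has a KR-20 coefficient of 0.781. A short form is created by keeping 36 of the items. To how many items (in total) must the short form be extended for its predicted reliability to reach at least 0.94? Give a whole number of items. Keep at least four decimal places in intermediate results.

First, r for the 36-item form: n = 36/54 = 0.6667, so r_36 = 0.6667·0.781/(1 + (0.6667 − 1)·0.781) = 0.7039
Then solve for n' with r_old = 0.7039, r_target = 0.94: n' = 0.94(1 − 0.7039)/[0.7039(1 − 0.94)] = 6.5903
Items = 6.5903 × 36 ≈ 237.25 → 238

238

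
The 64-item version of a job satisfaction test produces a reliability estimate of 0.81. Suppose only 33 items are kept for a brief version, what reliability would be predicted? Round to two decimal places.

0.69

n = 33/64 = 0.5156
r_new = (0.5156 × 0.81) / (1 + (0.5156 − 1) × 0.81)
     = 0.4176 / 0.6076 = 0.6873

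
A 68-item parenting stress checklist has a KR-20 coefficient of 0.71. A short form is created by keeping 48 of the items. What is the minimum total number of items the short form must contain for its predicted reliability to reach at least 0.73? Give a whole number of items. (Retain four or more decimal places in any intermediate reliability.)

76

First, r for the 48-item form: n = 48/68 = 0.7059, so r_48 = 0.7059·0.71/(1 + (0.7059 − 1)·0.71) = 0.6335
Then solve for n' with r_old = 0.6335, r_target = 0.73: n' = 0.73(1 − 0.6335)/[0.6335(1 − 0.73)] = 1.5642
Items = 1.5642 × 48 ≈ 75.08 → 76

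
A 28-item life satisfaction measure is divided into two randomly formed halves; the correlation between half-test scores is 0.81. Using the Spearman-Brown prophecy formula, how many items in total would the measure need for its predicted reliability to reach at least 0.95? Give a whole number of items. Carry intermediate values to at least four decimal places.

63

r_full = 2(0.81)/(1 + 0.81) = 0.8950
n = r_tgt(1 − r_full) / [r_full(1 − r_tgt)] = 0.95 × 0.1050 / (0.8950 × 0.05) ≈ 2.2291
Items = 2.2291 × 28 ≈ 62.41 → 63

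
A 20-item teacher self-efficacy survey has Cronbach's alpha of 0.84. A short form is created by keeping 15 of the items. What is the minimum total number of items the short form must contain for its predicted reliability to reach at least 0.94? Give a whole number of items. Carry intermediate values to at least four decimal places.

60

Short-form reliability: n = 15/20 = 0.7500; r_15 = n·r/(1+(n−1)r) ≈ 0.7975
Length factor from the short form to reach 0.94: n' = 0.94(1 − 0.7975) / [0.7975(1 − 0.94)] ≈ 3.9781
Total items = 3.9781 × 15 = 59.67, rounded up to 60.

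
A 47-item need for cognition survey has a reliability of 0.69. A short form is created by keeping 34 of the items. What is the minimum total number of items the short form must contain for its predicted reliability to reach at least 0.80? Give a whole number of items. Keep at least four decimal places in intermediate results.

First, r for the 34-item form: n = 34/47 = 0.7234, so r_34 = 0.7234·0.69/(1 + (0.7234 − 1)·0.69) = 0.6169
Length factor from the short form to reach 0.80: n' = 0.80(1 − 0.6169) / [0.6169(1 − 0.80)] ≈ 2.4840
Items = 2.4840 × 34 ≈ 84.46 → 85

85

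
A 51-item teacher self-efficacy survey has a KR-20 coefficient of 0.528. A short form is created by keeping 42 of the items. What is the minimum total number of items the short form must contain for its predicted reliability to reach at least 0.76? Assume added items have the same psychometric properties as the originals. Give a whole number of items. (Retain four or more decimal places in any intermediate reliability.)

145

Short-form reliability: n = 42/51 = 0.8235; r_42 = n·r/(1+(n−1)r) ≈ 0.4795
Then solve for n' with r_old = 0.4795, r_target = 0.76: n' = 0.76(1 − 0.4795)/[0.4795(1 − 0.76)] = 3.4374
Items = 3.4374 × 42 ≈ 144.37 → 145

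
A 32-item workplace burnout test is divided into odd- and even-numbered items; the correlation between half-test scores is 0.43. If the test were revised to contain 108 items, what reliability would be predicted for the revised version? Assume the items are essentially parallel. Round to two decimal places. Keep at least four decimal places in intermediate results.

0.84

Full-test reliability from the split-half r: r_full = 2(0.43)/(1 + 0.43) = 0.6014
Length factor from 32 to 108 items: n = 108/32 = 3.3750
r_new = n·r_full / (1 + (n − 1)·r_full) = 2.0297 / 2.4283 ≈ 0.8359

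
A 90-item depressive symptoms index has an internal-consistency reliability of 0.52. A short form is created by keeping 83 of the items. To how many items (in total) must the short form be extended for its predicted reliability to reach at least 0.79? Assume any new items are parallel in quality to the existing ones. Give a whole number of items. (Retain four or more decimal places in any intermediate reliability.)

313

First, r for the 83-item form: n = 83/90 = 0.9222, so r_83 = 0.9222·0.52/(1 + (0.9222 − 1)·0.52) = 0.4998
Length factor from the short form to reach 0.79: n' = 0.79(1 − 0.4998) / [0.4998(1 − 0.79)] ≈ 3.7649
Items = 3.7649 × 83 ≈ 312.49 → 313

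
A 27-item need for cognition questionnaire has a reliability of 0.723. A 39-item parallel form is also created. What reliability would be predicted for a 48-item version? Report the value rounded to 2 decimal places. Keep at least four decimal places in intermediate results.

0.82

Only the ratio of lengths matters: n = 48/27 = 1.7778
r_{48} = n·r / (1 + (n − 1)·r) = 1.2853 / 1.5623 ≈ 0.8227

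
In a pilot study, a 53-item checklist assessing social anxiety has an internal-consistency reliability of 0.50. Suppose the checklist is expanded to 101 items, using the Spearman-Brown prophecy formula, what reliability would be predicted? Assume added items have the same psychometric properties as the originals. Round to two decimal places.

0.66

n = 101/53 = 1.9057
By Spearman-Brown, r_new = n r / (1 + (n − 1) r).
r_new = 1.9057·0.50 / [1 + (1.9057 − 1)·0.50]
     = 0.9528 / 1.4528 = 0.6558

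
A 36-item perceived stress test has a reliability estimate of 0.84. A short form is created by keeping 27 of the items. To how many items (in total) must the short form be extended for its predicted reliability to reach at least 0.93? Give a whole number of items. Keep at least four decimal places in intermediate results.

92

Short-form reliability: n = 27/36 = 0.7500; r_27 = n·r/(1+(n−1)r) ≈ 0.7975
Then solve for n' with r_old = 0.7975, r_target = 0.93: n' = 0.93(1 − 0.7975)/[0.7975(1 − 0.93)] = 3.3735
Items = 3.3735 × 27 ≈ 91.08 → 92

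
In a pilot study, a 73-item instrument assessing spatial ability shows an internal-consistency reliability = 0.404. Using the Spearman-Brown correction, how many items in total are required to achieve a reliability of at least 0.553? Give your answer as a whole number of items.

n = 0.553 × (1 − 0.404) / [ 0.404 × (1 − 0.553) ]
n = 0.329588 / 0.180588 ≈ 1.8251
1.8251 × 73 = 133.23 → 134 items

134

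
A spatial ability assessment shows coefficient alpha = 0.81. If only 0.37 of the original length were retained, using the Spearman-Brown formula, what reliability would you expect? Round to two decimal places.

0.61

r_new = 0.37·0.81 / [1 + (0.37 − 1)·0.81]
r_new = 0.2997 / 0.4897 ≈ 0.6120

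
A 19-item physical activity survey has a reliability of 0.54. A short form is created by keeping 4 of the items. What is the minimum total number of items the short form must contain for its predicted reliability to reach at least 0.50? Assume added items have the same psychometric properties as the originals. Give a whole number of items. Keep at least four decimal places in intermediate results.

Short-form reliability: n = 4/19 = 0.2105; r_4 = n·r/(1+(n−1)r) ≈ 0.1981
Then solve for n' with r_old = 0.1981, r_target = 0.50: n' = 0.50(1 − 0.1981)/[0.1981(1 − 0.50)] = 4.0480
Items = 4.0480 × 4 ≈ 16.19 → 17

17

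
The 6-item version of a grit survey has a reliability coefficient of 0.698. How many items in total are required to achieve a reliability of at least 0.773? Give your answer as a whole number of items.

n = 0.773(1 − 0.698) / [0.698(1 − 0.773)]
n = 0.233446 / 0.158446 ≈ 1.4733
So the test needs 1.4733 × 6 ≈ 8.84 items; rounding up, 9.

9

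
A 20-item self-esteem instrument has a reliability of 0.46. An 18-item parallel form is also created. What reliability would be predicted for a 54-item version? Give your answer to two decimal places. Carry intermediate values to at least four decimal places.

0.70

Only the ratio of lengths matters: n = 54/20 = 2.7000
r_{54} = n·r / (1 + (n − 1)·r) = 1.2420 / 1.7820 ≈ 0.6970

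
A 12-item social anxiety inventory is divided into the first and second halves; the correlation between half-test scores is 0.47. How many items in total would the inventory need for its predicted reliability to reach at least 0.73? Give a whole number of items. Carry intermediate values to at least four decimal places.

19

Corrected full-test reliability: r_full = 2 × 0.47 / (1 + 0.47) ≈ 0.6395
Solve Spearman-Brown for n: n = 0.73(1 − 0.6395) / [0.6395(1 − 0.73)] = 1.5241
Items = 1.5241 × 12 ≈ 18.29 → 19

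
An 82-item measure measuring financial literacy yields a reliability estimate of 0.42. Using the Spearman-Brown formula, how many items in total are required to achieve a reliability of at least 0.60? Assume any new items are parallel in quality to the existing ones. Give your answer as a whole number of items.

Rearranging the Spearman-Brown formula for n,
n = r*(1 − r) / [ r (1 − r*) ]
n = [0.60 × 0.58] / [0.42 × 0.40]
n = 0.3480 / 0.1680 ≈ 2.0714
2.0714 × 82 = 169.85 → 170 items

170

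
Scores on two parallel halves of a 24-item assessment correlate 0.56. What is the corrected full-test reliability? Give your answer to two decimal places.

0.72

Each half is half the length of the full test, so the full test is n = 2 times a half.
r_full = 2(0.56) / (1 + 0.56)
r_full = 1.1200 / 1.5600 ≈ 0.7179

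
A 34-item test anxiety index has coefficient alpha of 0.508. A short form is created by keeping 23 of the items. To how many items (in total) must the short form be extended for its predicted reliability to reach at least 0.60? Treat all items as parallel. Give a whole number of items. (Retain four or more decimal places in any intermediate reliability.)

First, r for the 23-item form: n = 23/34 = 0.6765, so r_23 = 0.6765·0.508/(1 + (0.6765 − 1)·0.508) = 0.4112
Then solve for n' with r_old = 0.4112, r_target = 0.60: n' = 0.60(1 − 0.4112)/[0.4112(1 − 0.60)] = 2.1479
Items = 2.1479 × 23 ≈ 49.40 → 50

50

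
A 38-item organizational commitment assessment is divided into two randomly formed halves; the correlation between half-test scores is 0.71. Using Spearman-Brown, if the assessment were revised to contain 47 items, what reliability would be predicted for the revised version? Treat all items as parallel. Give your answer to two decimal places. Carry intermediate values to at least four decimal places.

0.86

Spearman-Brown correction (n = 2): r_full = 2·0.71/(1 + 0.71) = 0.8304
Length factor from 38 to 47 items: n = 47/38 = 1.2368
r_new = n·r_full / (1 + (n − 1)·r_full) = 1.0270 / 1.1966 ≈ 0.8583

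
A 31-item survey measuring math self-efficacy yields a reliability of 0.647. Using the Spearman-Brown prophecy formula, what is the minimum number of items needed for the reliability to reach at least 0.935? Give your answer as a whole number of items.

244

n = [0.935 × 0.353] / [0.647 × 0.065]
n = 0.330055 / 0.042055 ≈ 7.8482
Items needed = n × 31 = 7.8482 × 31 ≈ 243.29 → round up to 244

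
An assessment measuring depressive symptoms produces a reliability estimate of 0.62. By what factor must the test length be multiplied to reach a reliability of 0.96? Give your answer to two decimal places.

14.71

n = 0.96(1 − 0.62) / [0.62(1 − 0.96)]
  = 0.3648 / 0.0248 = 14.7097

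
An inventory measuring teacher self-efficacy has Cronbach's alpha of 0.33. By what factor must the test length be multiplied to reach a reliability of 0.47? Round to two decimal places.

1.80

n = 0.47 × (1 − 0.33) / [ 0.33 × (1 − 0.47) ]
n = 0.3149 / 0.1749 ≈ 1.8005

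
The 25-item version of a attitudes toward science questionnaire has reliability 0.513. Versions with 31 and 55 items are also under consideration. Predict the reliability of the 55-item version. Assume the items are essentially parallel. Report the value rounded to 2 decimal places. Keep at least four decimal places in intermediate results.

Only the ratio of lengths matters: n = 55/25 = 2.2000
r_{55} = n·r / (1 + (n − 1)·r) = 1.1286 / 1.6156 ≈ 0.6986

0.70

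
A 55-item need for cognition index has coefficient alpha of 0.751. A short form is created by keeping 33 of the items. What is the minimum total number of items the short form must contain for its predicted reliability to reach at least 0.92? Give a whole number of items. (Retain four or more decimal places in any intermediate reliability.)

First, r for the 33-item form: n = 33/55 = 0.6000, so r_33 = 0.6000·0.751/(1 + (0.6000 − 1)·0.751) = 0.6441
Length factor from the short form to reach 0.92: n' = 0.92(1 − 0.6441) / [0.6441(1 − 0.92)] ≈ 6.3544
Total items = 6.3544 × 33 = 209.70, rounded up to 210.

210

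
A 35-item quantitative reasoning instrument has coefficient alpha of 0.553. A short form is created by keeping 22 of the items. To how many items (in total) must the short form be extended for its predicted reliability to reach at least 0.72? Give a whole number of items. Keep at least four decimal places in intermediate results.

73

First, r for the 22-item form: n = 22/35 = 0.6286, so r_22 = 0.6286·0.553/(1 + (0.6286 − 1)·0.553) = 0.4375
Length factor from the short form to reach 0.72: n' = 0.72(1 − 0.4375) / [0.4375(1 − 0.72)] ≈ 3.3061
Items = 3.3061 × 22 ≈ 72.73 → 73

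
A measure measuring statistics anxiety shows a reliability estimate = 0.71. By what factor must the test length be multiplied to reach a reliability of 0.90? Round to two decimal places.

3.68

Spearman-Brown solved for the length factor n:
n = r*(1 − r) / [ r (1 − r*) ]
n = 0.90 × (1 − 0.71) / [ 0.71 × (1 − 0.90) ]
n = 0.2610 / 0.0710 ≈ 3.6761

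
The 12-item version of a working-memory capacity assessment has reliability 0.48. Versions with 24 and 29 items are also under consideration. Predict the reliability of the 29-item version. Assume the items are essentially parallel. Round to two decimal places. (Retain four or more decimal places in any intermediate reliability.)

The 24-item form is not needed; work directly from the 12-item form with n = 29/12 = 2.4167.
r_{29} = n·r / (1 + (n − 1)·r) = 1.1600 / 1.6800 ≈ 0.6905

0.69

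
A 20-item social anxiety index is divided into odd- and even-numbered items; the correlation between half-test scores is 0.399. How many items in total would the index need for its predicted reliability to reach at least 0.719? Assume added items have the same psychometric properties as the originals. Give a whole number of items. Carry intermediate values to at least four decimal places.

39

Corrected full-test reliability: r_full = 2 × 0.399 / (1 + 0.399) ≈ 0.5704
n = r_tgt(1 − r_full) / [r_full(1 − r_tgt)] = 0.719 × 0.4296 / (0.5704 × 0.281) ≈ 1.9271
Required items = 1.9271 × 20 = 38.54, so 39 items.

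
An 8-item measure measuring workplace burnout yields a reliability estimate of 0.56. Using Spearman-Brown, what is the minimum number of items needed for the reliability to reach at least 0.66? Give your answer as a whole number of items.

Spearman-Brown solved for the length factor n:
n = r*(1 − r) / [ r (1 − r*) ]
n = 0.66 × (1 − 0.56) / [ 0.56 × (1 − 0.66) ]
n = 0.2904 / 0.1904 ≈ 1.5252
Items needed = n × 8 = 1.5252 × 8 ≈ 12.20 → round up to 13

13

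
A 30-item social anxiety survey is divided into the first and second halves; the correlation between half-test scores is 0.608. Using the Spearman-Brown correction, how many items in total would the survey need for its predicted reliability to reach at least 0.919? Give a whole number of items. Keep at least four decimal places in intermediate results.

110

r_full = 2(0.608)/(1 + 0.608) = 0.7562
Solve Spearman-Brown for n: n = 0.919(1 − 0.7562) / [0.7562(1 − 0.919)] = 3.6579
Items = 3.6579 × 30 ≈ 109.74 → 110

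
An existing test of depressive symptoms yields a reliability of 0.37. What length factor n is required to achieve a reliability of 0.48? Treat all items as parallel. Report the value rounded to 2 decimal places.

1.57

Invert Spearman-Brown to solve for n:
n = r*(1 − r) / [ r (1 − r*) ]
n = 0.48 × (1 − 0.37) / [ 0.37 × (1 − 0.48) ]
n = 0.3024 / 0.1924 ≈ 1.5717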